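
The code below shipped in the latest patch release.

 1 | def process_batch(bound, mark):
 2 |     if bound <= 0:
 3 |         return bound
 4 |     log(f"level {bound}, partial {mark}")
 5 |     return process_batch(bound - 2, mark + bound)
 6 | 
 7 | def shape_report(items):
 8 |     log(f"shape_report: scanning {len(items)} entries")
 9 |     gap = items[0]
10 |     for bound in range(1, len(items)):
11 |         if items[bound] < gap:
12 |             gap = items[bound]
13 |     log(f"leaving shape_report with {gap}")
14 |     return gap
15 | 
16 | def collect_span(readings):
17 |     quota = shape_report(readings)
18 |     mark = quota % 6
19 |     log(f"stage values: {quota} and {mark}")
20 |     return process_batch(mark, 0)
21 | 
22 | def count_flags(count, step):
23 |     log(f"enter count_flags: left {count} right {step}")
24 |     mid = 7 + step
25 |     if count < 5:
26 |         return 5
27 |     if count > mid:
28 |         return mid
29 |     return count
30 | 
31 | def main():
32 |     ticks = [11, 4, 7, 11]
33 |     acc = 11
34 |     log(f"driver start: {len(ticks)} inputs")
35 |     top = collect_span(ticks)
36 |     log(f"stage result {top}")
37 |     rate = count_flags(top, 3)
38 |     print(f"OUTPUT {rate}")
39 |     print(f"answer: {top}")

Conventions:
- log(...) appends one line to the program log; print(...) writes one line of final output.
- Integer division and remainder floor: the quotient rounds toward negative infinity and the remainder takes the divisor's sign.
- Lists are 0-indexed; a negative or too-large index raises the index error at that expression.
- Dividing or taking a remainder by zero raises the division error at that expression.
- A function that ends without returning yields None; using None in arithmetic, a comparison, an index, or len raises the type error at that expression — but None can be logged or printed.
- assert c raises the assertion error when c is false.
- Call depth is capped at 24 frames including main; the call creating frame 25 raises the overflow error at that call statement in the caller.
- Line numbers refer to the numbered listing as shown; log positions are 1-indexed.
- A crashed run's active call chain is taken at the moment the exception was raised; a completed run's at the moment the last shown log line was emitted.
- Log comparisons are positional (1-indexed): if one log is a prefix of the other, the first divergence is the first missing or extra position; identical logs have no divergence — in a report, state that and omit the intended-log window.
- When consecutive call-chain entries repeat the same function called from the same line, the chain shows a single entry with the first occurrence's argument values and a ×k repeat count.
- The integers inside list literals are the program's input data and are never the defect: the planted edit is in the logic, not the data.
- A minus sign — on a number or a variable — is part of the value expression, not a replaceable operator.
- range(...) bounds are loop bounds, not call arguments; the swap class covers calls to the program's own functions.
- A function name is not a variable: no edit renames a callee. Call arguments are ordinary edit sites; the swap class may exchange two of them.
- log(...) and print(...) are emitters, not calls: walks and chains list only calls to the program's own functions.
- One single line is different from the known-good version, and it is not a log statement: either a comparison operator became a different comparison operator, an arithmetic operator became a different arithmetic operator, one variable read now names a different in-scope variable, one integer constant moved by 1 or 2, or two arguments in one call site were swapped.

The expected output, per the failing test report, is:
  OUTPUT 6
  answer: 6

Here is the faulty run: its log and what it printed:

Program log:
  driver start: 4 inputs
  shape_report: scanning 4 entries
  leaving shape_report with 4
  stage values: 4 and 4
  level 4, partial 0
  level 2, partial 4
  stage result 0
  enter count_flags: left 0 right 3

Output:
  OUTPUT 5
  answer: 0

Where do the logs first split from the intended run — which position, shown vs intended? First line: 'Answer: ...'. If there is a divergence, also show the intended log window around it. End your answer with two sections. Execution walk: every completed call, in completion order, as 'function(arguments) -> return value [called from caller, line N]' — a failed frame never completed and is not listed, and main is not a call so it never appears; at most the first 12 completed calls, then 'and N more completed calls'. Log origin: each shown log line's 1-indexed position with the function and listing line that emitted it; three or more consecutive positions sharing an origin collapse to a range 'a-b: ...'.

Answer: at position 7 the run shows 'stage result 0' where the working version logs 'stage result 6'.
Intended log window:
  5: level 4, partial 0
  6: level 2, partial 4
  7: stage result 6
  8: enter count_flags: left 6 right 3
Execution walk:
  shape_report([11, 4, 7, 11]) -> 4  [called from collect_span, line 17]
  process_batch(0, 6) -> 0  [called from process_batch, line 5]
  process_batch(2, 4) -> 0  [called from process_batch, line 5]
  process_batch(4, 0) -> 0  [called from collect_span, line 20]
  collect_span([11, 4, 7, 11]) -> 0  [called from main, line 35]
  count_flags(0, 3) -> 5  [called from main, line 37]
Log line origins:
  1 — main, line 34
  2 — shape_report, line 8
  3 — shape_report, line 13
  4 — collect_span, line 19
  5 — process_batch, line 4
  6 — process_batch, line 4
  7 — main, line 36
  8 — count_flags, line 23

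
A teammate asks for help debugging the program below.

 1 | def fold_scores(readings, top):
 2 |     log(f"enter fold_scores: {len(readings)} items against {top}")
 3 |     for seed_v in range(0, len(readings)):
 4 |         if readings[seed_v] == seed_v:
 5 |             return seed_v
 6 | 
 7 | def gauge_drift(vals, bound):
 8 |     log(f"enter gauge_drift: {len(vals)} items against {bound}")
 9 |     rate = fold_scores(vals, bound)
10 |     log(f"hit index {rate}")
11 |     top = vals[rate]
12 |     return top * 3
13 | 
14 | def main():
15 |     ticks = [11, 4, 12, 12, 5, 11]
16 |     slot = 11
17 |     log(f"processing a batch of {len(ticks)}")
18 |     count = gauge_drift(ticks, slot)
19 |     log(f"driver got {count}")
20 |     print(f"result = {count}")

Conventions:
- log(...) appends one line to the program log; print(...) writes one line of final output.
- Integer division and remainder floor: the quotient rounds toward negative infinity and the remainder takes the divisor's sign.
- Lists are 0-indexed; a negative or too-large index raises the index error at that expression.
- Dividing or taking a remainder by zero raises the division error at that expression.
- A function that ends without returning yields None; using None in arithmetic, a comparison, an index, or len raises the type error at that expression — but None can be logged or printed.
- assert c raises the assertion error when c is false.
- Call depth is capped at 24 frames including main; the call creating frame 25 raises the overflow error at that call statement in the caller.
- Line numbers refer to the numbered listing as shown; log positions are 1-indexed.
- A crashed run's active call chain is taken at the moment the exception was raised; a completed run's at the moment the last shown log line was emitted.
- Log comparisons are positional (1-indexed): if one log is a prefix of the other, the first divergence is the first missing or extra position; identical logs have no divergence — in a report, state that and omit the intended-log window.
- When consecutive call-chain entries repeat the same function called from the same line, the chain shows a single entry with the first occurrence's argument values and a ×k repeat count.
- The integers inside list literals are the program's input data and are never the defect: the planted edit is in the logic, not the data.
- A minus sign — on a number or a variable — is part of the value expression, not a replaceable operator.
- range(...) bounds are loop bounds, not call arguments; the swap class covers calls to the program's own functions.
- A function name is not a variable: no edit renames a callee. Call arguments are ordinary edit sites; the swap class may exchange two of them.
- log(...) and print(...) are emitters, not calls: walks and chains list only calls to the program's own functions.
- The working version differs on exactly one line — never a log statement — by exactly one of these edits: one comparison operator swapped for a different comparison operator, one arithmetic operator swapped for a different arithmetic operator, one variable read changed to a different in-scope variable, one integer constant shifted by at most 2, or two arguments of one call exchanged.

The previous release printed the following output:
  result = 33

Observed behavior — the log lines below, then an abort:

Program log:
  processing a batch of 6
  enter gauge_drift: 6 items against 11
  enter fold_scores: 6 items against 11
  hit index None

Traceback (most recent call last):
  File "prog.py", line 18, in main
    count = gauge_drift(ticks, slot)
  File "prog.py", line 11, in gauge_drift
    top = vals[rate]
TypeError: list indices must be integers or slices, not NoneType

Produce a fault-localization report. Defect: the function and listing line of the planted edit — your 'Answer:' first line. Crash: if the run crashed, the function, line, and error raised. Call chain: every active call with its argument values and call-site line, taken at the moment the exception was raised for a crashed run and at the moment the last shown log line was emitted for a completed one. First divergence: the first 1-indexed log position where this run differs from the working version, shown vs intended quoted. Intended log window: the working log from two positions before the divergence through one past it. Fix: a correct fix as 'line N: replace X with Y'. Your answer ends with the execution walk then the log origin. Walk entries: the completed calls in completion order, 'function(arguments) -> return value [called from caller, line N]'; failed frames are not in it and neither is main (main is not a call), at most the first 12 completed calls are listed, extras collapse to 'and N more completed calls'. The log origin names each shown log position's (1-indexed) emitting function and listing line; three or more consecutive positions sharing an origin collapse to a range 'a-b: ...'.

Answer: the defect is in fold_scores at line 4.
Key fact: The earliest visible damage is log position 4 — 'hit index None' rather than the intended 'hit index 0'.
Crash: gauge_drift, line 11, TypeError.
Call chain: main -> gauge_drift([11, 4, 12, 12, 5, 11], 11) (called at line 18).
First divergence: position 4 — the shown line 'hit index None' should read 'hit index 0'.
Intended log window:
  2: enter gauge_drift: 6 items against 11
  3: enter fold_scores: 6 items against 11
  4: hit index 0
  5: driver got 33
Execution walk:
  fold_scores([11, 4, 12, 12, 5, 11], 11) -> None  [called from gauge_drift, line 9]
Log line origins:
  1 — main, line 17
  2 — gauge_drift, line 8
  3 — fold_scores, line 2
  4 — gauge_drift, line 10
A correct fix: line 4: replace `readings[seed_v] == seed_v` with `readings[seed_v] == top`.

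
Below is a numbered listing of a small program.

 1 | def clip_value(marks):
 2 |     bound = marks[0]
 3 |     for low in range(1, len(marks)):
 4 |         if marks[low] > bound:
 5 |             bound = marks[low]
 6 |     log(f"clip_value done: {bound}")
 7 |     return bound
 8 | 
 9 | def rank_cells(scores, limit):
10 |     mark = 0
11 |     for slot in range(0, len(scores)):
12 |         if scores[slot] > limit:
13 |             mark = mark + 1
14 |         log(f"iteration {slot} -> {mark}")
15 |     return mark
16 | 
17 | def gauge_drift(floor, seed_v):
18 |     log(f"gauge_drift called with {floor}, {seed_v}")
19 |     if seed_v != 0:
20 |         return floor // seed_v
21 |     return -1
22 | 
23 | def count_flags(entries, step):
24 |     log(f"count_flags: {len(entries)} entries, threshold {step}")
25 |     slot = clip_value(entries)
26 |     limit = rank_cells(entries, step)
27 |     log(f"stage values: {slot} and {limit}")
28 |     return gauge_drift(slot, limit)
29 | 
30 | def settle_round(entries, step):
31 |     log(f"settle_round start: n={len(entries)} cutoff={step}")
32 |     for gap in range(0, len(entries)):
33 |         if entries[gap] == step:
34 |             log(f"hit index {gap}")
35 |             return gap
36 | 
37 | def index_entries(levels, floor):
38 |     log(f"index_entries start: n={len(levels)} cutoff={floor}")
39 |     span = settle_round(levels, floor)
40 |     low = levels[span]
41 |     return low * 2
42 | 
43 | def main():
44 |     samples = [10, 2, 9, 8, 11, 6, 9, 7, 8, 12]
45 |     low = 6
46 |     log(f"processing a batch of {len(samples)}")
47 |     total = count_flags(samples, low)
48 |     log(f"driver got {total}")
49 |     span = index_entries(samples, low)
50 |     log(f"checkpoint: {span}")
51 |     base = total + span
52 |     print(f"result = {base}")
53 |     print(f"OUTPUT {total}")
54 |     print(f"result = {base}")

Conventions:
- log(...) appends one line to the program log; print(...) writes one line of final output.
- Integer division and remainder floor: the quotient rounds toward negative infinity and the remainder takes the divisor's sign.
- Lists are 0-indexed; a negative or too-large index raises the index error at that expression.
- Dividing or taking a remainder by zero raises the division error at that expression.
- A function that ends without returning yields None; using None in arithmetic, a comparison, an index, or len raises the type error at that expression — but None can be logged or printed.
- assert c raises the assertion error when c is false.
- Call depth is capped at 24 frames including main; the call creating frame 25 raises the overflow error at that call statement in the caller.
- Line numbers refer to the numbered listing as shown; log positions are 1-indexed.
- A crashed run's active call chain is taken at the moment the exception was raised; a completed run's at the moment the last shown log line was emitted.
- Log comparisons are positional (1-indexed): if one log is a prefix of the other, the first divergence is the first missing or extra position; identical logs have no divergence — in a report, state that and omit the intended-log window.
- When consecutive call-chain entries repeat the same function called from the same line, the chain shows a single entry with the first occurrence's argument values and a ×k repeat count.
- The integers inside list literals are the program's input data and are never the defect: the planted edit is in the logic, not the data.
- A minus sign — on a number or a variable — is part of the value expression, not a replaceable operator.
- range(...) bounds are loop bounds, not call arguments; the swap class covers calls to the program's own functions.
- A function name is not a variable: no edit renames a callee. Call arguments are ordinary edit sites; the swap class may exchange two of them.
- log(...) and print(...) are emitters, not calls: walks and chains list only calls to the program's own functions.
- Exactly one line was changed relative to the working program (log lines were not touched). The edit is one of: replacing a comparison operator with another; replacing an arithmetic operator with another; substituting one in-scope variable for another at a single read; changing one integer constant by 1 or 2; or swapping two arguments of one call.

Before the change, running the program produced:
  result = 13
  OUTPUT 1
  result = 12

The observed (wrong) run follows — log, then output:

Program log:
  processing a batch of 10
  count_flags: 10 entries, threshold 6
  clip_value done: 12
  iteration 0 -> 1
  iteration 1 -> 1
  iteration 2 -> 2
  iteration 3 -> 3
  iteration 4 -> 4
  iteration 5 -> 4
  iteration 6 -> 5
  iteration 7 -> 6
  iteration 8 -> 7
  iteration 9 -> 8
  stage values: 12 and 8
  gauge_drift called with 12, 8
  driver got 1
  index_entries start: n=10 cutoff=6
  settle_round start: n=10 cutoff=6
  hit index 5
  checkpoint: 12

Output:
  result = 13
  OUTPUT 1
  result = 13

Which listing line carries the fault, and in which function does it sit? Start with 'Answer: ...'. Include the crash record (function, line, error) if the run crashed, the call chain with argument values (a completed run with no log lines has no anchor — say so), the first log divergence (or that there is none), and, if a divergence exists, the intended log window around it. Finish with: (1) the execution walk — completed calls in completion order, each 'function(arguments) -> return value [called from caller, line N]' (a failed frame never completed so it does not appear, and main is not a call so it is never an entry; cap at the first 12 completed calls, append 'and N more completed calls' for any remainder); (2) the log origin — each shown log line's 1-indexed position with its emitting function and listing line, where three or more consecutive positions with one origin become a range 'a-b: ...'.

Answer: the defect is in main at line 54.
Key observation: No log line changed; the fault shows up purely in the output.
Call chain: main.
First divergence: none — the logs agree in full.
Execution walk:
  clip_value([10, 2, 9, 8, 11, 6, 9, 7, 8, 12]) -> 12  [called from count_flags, line 25]
  rank_cells([10, 2, 9, 8, 11, 6, 9, 7, 8, 12], 6) -> 8  [called from count_flags, line 26]
  gauge_drift(12, 8) -> 1  [called from count_flags, line 28]
  count_flags([10, 2, 9, 8, 11, 6, 9, 7, 8, 12], 6) -> 1  [called from main, line 47]
  settle_round([10, 2, 9, 8, 11, 6, 9, 7, 8, 12], 6) -> 5  [called from index_entries, line 39]
  index_entries([10, 2, 9, 8, 11, 6, 9, 7, 8, 12], 6) -> 12  [called from main, line 49]
Log line origins:
  1 — main, line 46
  2 — count_flags, line 24
  3 — clip_value, line 6
  4-13 — rank_cells, line 14
  14 — count_flags, line 27
  15 — gauge_drift, line 18
  16 — main, line 48
  17 — index_entries, line 38
  18 — settle_round, line 31
  19 — settle_round, line 34
  20 — main, line 50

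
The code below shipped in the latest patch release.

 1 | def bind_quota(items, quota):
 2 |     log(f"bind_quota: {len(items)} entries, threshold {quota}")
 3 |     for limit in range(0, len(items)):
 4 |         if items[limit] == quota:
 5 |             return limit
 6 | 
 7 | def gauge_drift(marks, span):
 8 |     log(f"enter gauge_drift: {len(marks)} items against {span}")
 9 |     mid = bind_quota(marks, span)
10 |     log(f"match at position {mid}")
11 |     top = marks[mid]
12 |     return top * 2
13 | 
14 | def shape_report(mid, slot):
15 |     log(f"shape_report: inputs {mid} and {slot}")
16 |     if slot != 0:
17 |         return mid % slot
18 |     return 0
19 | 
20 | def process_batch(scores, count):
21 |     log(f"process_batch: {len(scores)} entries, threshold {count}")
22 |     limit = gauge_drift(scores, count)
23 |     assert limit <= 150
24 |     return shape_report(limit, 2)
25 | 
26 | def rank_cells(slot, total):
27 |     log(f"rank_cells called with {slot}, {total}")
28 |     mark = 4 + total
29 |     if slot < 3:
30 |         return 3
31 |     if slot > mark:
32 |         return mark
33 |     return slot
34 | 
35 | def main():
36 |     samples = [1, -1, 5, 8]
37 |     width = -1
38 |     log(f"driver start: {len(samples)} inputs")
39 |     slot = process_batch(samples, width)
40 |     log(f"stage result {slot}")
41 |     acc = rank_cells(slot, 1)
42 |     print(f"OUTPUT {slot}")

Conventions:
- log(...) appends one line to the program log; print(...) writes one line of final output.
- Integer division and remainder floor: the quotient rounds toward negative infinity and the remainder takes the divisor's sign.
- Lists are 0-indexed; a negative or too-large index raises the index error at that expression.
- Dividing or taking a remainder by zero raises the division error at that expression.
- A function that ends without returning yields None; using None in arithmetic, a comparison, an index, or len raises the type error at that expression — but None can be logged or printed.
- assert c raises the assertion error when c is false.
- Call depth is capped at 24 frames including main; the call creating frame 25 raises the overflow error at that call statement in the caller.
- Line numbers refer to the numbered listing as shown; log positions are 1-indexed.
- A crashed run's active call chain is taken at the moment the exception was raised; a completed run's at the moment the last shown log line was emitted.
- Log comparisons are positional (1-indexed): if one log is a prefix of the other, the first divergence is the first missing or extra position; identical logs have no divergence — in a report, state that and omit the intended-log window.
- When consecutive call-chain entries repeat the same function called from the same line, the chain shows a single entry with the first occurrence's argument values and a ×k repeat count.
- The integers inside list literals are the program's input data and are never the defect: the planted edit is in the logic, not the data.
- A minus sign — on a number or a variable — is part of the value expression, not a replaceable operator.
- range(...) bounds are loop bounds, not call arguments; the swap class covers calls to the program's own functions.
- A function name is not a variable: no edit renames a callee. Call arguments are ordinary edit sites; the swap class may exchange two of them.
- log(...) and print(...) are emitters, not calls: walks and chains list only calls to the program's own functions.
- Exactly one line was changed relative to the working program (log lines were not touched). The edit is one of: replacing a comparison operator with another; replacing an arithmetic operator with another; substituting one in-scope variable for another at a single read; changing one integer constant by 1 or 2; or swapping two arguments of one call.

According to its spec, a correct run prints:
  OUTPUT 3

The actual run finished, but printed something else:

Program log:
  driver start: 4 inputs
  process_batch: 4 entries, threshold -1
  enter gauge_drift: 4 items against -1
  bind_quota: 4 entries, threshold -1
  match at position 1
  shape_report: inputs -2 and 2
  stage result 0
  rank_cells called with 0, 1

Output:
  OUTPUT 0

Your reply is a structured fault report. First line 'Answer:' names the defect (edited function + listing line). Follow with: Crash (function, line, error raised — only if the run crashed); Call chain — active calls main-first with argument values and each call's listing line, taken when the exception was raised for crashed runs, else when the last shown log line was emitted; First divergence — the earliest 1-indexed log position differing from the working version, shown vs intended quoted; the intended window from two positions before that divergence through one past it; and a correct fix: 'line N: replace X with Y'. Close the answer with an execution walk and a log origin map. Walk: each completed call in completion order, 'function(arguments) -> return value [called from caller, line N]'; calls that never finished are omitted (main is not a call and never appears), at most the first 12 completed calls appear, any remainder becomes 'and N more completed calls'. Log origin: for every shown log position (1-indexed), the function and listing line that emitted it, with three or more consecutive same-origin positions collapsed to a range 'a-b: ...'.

Answer: the defect is in main at line 42.
The tell: Log streams are identical — the defect surfaces only in the printed output.
Call chain: main -> rank_cells(0, 1) (called at line 41).
First divergence: none; the two logs match at every position.
Execution walk:
  bind_quota([1, -1, 5, 8], -1) -> 1  [called from gauge_drift, line 9]
  gauge_drift([1, -1, 5, 8], -1) -> -2  [called from process_batch, line 22]
  shape_report(-2, 2) -> 0  [called from process_batch, line 24]
  process_batch([1, -1, 5, 8], -1) -> 0  [called from main, line 39]
  rank_cells(0, 1) -> 3  [called from main, line 41]
Origin of each log line:
  1 — main, line 38
  2 — process_batch, line 21
  3 — gauge_drift, line 8
  4 — bind_quota, line 2
  5 — gauge_drift, line 10
  6 — shape_report, line 15
  7 — main, line 40
  8 — rank_cells, line 27
A correct fix: line 42: replace `slot` with `acc`.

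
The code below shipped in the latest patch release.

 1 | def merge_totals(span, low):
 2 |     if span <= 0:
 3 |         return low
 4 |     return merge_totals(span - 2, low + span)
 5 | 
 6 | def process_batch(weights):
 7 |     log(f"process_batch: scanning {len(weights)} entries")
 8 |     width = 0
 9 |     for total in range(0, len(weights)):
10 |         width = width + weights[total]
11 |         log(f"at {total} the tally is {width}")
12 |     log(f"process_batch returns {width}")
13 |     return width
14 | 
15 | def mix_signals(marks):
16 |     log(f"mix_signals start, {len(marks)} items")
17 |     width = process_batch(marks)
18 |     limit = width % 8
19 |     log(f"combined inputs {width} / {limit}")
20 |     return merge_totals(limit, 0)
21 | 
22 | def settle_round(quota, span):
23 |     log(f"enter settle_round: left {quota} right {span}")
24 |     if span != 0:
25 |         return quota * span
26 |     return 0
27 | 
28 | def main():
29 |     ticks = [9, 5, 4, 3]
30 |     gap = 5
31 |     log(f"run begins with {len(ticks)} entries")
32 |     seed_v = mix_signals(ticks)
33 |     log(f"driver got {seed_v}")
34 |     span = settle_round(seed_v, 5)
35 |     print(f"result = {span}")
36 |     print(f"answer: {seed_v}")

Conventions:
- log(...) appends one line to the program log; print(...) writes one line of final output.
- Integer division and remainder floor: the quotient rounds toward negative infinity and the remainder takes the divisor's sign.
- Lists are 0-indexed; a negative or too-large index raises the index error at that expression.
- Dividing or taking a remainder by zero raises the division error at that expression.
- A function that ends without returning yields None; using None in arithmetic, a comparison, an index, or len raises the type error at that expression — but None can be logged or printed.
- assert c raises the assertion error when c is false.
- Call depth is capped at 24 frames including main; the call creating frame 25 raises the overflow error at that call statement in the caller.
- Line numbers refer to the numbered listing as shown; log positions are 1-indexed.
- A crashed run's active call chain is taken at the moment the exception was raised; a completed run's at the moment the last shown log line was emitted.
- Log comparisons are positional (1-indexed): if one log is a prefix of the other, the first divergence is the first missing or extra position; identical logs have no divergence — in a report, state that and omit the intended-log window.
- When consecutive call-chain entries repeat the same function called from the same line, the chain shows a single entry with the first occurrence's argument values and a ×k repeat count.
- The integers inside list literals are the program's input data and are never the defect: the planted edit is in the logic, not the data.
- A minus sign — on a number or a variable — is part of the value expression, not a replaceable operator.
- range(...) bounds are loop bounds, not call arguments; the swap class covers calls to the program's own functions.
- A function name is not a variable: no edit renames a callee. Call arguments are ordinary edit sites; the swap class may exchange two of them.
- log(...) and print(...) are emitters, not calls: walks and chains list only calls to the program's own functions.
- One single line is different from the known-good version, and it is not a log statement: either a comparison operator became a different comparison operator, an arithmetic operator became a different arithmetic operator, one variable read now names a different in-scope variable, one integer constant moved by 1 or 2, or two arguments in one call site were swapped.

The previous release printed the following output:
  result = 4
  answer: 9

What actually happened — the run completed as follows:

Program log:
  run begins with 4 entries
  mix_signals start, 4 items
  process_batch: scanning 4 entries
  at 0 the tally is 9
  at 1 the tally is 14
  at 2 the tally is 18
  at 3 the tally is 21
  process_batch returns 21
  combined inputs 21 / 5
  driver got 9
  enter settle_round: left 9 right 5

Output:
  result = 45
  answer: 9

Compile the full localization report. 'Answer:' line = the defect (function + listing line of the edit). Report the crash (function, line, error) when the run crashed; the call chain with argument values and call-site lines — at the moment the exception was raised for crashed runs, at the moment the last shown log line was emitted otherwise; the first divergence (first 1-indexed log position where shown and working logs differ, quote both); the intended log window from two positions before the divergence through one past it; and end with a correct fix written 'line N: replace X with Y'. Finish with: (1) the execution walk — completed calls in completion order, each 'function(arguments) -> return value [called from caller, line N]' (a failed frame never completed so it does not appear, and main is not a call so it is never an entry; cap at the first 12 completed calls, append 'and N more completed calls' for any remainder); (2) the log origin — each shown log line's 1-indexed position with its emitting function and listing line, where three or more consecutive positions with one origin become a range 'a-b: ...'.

Answer: the defect is in settle_round at line 25.
Key observation: Every logged value matches the working version; the printed result is what differs.
Call chain: main -> settle_round(9, 5) (called at line 34).
First divergence: none; the two logs match at every position.
Execution walk:
  process_batch([9, 5, 4, 3]) -> 21  [called from mix_signals, line 17]
  merge_totals(-1, 9) -> 9  [called from merge_totals, line 4]
  merge_totals(1, 8) -> 9  [called from merge_totals, line 4]
  merge_totals(3, 5) -> 9  [called from merge_totals, line 4]
  merge_totals(5, 0) -> 9  [called from mix_signals, line 20]
  mix_signals([9, 5, 4, 3]) -> 9  [called from main, line 32]
  settle_round(9, 5) -> 45  [called from main, line 34]
Origin of each log line:
  1: emitted by main (line 31)
  2: emitted by mix_signals (line 16)
  3: emitted by process_batch (line 7)
  4-7: emitted by process_batch (line 11)
  8: emitted by process_batch (line 12)
  9: emitted by mix_signals (line 19)
  10: emitted by main (line 33)
  11: emitted by settle_round (line 23)
A correct fix: line 25: replace `*` with `%`.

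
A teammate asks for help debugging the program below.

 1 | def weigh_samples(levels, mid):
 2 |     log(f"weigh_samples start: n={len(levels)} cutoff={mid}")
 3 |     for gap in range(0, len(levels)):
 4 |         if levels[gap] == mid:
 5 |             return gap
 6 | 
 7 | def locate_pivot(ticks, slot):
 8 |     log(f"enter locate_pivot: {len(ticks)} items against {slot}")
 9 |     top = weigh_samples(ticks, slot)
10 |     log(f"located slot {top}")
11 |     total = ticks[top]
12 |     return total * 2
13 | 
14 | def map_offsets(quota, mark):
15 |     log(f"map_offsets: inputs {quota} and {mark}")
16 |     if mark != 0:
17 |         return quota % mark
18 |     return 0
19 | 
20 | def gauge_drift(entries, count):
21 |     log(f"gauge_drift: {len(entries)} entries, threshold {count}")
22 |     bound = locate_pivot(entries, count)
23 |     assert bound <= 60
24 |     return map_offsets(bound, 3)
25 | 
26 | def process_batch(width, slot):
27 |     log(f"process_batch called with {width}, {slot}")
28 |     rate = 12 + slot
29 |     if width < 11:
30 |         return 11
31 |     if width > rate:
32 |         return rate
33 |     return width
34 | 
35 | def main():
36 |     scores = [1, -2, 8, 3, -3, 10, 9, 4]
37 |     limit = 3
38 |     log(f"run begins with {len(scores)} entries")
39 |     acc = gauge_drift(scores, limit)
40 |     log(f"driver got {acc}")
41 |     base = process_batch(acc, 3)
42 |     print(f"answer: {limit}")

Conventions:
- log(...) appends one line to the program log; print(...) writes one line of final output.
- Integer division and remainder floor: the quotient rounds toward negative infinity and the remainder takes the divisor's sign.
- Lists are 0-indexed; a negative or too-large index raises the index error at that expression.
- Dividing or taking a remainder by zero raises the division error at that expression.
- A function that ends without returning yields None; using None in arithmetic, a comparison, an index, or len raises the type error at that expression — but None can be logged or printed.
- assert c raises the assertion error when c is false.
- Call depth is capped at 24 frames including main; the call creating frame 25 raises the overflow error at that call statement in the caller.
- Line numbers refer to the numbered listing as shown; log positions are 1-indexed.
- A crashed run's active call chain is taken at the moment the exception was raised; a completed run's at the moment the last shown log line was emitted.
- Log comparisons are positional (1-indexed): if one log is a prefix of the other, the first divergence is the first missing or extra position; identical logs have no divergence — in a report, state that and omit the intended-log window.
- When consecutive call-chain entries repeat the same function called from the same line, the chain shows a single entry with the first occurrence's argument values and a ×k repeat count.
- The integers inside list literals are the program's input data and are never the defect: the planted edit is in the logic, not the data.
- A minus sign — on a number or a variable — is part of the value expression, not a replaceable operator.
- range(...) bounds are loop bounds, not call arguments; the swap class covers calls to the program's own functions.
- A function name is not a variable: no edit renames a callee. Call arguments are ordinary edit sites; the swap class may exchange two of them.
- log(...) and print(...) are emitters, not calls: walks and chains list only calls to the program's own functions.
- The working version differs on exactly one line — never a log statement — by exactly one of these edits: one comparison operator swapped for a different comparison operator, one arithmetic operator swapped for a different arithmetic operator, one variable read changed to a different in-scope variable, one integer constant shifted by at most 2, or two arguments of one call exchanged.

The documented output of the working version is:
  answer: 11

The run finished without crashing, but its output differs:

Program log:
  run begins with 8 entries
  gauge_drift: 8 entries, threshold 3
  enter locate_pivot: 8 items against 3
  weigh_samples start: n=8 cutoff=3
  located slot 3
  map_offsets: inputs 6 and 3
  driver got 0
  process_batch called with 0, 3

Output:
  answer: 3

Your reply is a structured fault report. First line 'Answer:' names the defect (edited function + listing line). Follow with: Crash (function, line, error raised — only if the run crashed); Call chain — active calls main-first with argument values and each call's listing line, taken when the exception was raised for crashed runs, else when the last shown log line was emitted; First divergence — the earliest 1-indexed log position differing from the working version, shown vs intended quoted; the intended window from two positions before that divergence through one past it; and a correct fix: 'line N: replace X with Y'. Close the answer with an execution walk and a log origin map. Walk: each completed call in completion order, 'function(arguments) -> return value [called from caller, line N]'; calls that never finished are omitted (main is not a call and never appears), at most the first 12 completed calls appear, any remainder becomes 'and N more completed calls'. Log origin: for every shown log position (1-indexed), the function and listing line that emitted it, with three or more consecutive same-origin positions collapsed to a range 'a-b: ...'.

Answer: the defect is in main at line 42.
Core observation: The two runs log identically and part ways only at the printed values.
Call chain: main -> process_batch(0, 3) (called at line 41).
First divergence: none; the two logs match at every position.
Execution walk:
  weigh_samples([1, -2, 8, 3, -3, 10, 9, 4], 3) -> 3  [called from locate_pivot, line 9]
  locate_pivot([1, -2, 8, 3, -3, 10, 9, 4], 3) -> 6  [called from gauge_drift, line 22]
  map_offsets(6, 3) -> 0  [called from gauge_drift, line 24]
  gauge_drift([1, -2, 8, 3, -3, 10, 9, 4], 3) -> 0  [called from main, line 39]
  process_batch(0, 3) -> 11  [called from main, line 41]
Origin of each log line:
  1: logged in main at line 38
  2: logged in gauge_drift at line 21
  3: logged in locate_pivot at line 8
  4: logged in weigh_samples at line 2
  5: logged in locate_pivot at line 10
  6: logged in map_offsets at line 15
  7: logged in main at line 40
  8: logged in process_batch at line 27
A correct fix: line 42: replace `limit` with `base`.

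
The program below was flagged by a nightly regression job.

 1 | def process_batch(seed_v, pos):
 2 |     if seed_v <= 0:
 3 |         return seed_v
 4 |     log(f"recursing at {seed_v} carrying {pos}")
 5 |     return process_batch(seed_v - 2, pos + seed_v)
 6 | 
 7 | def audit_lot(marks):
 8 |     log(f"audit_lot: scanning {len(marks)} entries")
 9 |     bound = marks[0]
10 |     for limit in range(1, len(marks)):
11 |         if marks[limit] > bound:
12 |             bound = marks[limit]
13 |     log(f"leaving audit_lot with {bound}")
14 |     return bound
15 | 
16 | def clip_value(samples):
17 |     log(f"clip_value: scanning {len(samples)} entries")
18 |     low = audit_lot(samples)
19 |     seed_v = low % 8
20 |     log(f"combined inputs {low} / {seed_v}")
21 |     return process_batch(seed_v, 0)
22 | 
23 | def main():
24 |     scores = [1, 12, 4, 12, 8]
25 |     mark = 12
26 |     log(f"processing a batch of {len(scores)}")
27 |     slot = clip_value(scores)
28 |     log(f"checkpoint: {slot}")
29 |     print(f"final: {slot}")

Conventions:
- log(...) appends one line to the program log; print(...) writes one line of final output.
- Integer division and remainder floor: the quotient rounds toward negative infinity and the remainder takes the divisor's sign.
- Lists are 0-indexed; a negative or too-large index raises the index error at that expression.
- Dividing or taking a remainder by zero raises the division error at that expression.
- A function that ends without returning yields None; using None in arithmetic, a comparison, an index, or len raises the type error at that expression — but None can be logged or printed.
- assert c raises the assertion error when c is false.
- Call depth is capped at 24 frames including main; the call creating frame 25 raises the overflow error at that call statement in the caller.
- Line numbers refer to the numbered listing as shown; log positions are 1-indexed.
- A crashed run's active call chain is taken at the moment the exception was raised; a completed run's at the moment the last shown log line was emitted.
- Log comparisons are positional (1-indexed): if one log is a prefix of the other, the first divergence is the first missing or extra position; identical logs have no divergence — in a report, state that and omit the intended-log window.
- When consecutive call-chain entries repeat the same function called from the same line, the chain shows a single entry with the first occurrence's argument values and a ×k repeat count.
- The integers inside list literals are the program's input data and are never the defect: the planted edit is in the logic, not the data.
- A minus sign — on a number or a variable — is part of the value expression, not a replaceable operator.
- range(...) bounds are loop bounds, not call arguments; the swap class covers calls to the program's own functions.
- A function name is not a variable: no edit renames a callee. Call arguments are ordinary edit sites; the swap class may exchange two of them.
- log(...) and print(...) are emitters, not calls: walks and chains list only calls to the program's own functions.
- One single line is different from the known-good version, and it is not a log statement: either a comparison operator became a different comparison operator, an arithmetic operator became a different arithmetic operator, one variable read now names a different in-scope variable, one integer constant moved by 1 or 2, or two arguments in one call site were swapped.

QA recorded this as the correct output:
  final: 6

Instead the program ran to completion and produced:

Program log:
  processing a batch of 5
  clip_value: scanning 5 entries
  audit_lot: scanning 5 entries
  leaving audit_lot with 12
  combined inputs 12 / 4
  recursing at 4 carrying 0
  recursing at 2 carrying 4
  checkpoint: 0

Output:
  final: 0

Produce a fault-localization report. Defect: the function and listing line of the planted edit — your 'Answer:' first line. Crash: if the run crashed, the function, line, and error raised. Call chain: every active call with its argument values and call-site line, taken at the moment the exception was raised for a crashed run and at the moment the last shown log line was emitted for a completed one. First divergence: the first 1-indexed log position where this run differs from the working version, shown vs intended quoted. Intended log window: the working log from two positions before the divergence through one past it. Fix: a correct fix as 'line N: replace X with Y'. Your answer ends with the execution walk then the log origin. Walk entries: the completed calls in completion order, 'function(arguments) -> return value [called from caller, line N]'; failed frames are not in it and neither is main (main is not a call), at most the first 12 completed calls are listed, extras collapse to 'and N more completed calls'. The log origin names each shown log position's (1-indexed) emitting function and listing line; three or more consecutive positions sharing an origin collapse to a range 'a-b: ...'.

Answer: the defect is in process_batch at line 3.
Core observation: The earliest visible damage is log position 8 — 'checkpoint: 0' rather than the intended 'checkpoint: 6'.
Call chain: main.
First divergence: position 8 — shown 'checkpoint: 0', intended 'checkpoint: 6'.
Intended log window:
  6: recursing at 4 carrying 0
  7: recursing at 2 carrying 4
  8: checkpoint: 6
Execution walk:
  audit_lot([1, 12, 4, 12, 8]) -> 12  [called from clip_value, line 18]
  process_batch(0, 6) -> 0  [called from process_batch, line 5]
  process_batch(2, 4) -> 0  [called from process_batch, line 5]
  process_batch(4, 0) -> 0  [called from clip_value, line 21]
  clip_value([1, 12, 4, 12, 8]) -> 0  [called from main, line 27]
Log origins:
  1: from main, line 26
  2: from clip_value, line 17
  3: from audit_lot, line 8
  4: from audit_lot, line 13
  5: from clip_value, line 20
  6: from process_batch, line 4
  7: from process_batch, line 4
  8: from main, line 28
A correct fix: line 3: replace `seed_v` with `pos`.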